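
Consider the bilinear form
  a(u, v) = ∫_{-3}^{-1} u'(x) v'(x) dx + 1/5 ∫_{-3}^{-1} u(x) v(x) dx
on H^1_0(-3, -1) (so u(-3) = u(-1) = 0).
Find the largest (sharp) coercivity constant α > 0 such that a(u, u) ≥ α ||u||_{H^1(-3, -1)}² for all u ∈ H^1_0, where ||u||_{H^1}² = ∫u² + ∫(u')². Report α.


α = (4/5 + π^2)/(4 + π^2)

Coercivity of a(·,·) on H^1_0(-3, -1) means a(u, u) ≥ α ||u||_{H^1}² for every u ∈ H^1_0.
The interval has length L = 2, and Poincaré/coercivity depend only on L. Here a(u, u) = ∫(u')² + (1/5)·∫u².
Here 0 < c = 1/5 < 1. The condition a(u,u) ≥ α||u||_{H^1}² reads (1−α)∫(u')² ≥ (α−c)∫u². Any admissible α is ≤ 1 (rapidly oscillating u have ∫u²/∫(u')² → 0), and α = 1 would force 0 ≥ (1−c)∫u², impossible since c < 1; so 1−α > 0. By the sharp Poincaré inequality on H^1_0 of an interval of length L, ∫(u')² ≥ (π/L)²∫u² with equality for the first sine mode sin(π(x−x₀)/L) (x₀ the left endpoint), so the inequality holds for all u iff (1−α)(π/L)² ≥ α − c, i.e. α ≤ ((π/L)² + c)/((π/L)² + 1) = (1 + c(L/π)²)/(1 + (L/π)²). With (π/L)² = π^2/4 and c = 1/5, the largest admissible constant is α = ((π/L)² + c)/((π/L)² + 1).
Simplifying, α = (4/5 + π^2)/(4 + π^2).


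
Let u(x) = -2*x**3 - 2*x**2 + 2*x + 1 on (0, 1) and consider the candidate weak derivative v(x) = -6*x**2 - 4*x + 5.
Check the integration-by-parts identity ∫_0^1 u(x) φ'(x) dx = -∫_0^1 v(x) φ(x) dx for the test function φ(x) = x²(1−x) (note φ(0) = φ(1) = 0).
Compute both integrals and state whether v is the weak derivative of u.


LHS = 7/30, RHS = -1/60. No, v is not the weak derivative of u.

u(x) = -2*x**3 - 2*x**2 + 2*x + 1, classical derivative u'(x) = -6*x**2 - 4*x + 2.
φ(x) = x²(1−x), so φ'(x) = x*(2 - 3*x).
Note φ(0) = φ(1) = 0, so the boundary term u·φ vanishes.
LHS = ∫_0^1 u(x) φ'(x) dx = ∫_0^1 (6*x^5 + 2*x^4 - 10*x^3 + x^2 + 2*x) dx. Term by term:
  ∫_0^1 6*x^5 dx = 1;  ∫_0^1 2*x^4 dx = 2/5;  ∫_0^1 -10*x^3 dx = -5/2;
  ∫_0^1 x^2 dx = 1/3;  ∫_0^1 2*x dx = 1.
Sum: 1 + 2/5 − 5/2 + 1/3 + 1 = 7/30.
So LHS = 7/30.
∫_0^1 v(x) φ(x) dx = ∫_0^1 (6*x^5 - 2*x^4 - 9*x^3 + 5*x^2) dx. Term by term:
  ∫_0^1 6*x^5 dx = 1;  ∫_0^1 -2*x^4 dx = -2/5;  ∫_0^1 -9*x^3 dx = -9/4;
  ∫_0^1 5*x^2 dx = 5/3.
Sum: 1 − 2/5 − 9/4 + 5/3 = 1/60.
So RHS = -∫_0^1 v(x) φ(x) dx = -1/60.
LHS − RHS = 1/4 ≠ 0, so the identity fails.
(For a valid weak derivative the identity must hold for EVERY test function, in particular this one. The failure shows v is NOT the weak derivative of u.)
Correct weak derivative would be u'(x) = -6*x**2 - 4*x + 2.


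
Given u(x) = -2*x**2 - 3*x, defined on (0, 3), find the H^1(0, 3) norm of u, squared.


||u||_{H^1}^2 = 3987/5

The H^1 norm (squared) on an interval (0, L) is
  ||u||_{H^1}^2 = ∫_0^L u(x)^2 dx + ∫_0^L u'(x)^2 dx.
Compute u'(x) = -4*x - 3.
Then u(x)^2 = 4*x**4 + 12*x**3 + 9*x**2 and u'(x)^2 = 16*x**2 + 24*x + 9.
Integrate each monomial from 0 to 3 using ∫_0^3 c·x^n dx = c·3^(n+1)/(n+1):
  ∫_0^3 u(x)^2 dx = ∫_0^3 (4*x^4 + 12*x^3 + 9*x^2) dx. Term by term:
    ∫_0^3 4*x^4 dx = 972/5;  ∫_0^3 12*x^3 dx = 243;  ∫_0^3 9*x^2 dx = 81.
  Sum: 972/5 + 243 + 81 = 2592/5.
  ∫_0^3 u'(x)^2 dx = ∫_0^3 (16*x^2 + 24*x + 9) dx. Term by term:
    ∫_0^3 16*x^2 dx = 144;  ∫_0^3 24*x dx = 108;  ∫_0^3 9 dx = 27.
  Sum: 144 + 108 + 27 = 279.
Adding: ||u||_{H^1}^2 = 2592/5 + 279 = 3987/5.


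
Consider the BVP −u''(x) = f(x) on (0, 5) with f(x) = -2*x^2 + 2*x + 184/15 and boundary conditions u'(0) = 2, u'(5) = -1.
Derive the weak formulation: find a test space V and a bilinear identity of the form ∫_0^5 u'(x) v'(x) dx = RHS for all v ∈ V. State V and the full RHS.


V = H^1(0, 5) (v unrestricted at boundary; u is determined up to an additive constant); weak form: ∫_0^5 u'v' dx = ∫_0^5 (-2*x^2 + 2*x + 184/15) v dx − v(5) − 2·v(0) for all v ∈ V.

Multiply both sides by a test function v and integrate from 0 to 5:
  ∫_0^5 −u''(x) v(x) dx = ∫_0^5 f(x) v(x) dx.
Integrate the LHS by parts once:
  ∫_0^5 −u'' v dx = −[u'(x) v(x)]_0^5 + ∫_0^5 u'(x) v'(x) dx.
Thus ∫_0^5 u'(x) v'(x) dx = ∫_0^5 f(x) v(x) dx + [u'(x) v(x)]_0^5.
Choose V so that boundary terms are either known or forced to vanish.
u has inhomogeneous Neumann u'(0) = 2, u'(5) = -1. [u' v]_0^5 = (-1)·v(5) − (2)·v(0) = − v(5) − 2·v(0). Take V = H^1(0, 5); boundary term becomes part of RHS.
Weak formulation: find u (satisfying any essential BC) such that ∫_0^5 u'(x) v'(x) dx = ∫_0^5 f v dx − v(5) − 2·v(0) for all v ∈ V (Neumann data are natural BCs: they enter the RHS as boundary terms).
Substituting f(x) = -2*x^2 + 2*x + 184/15, the right-hand side is ∫_0^5 (-2*x^2 + 2*x + 184/15) v dx − v(5) − 2·v(0).
Compatibility check (pure Neumann): taking v ≡ 1 ∈ V gives 0 = ∫_0^5 f dx + (-1) − (2), i.e. ∫_0^5 f dx must equal u'(0) − u'(5) = 3. Indeed ∫_0^5 (-2*x^2 + 2*x + 184/15) dx = 3, so the data are compatible. The solution is then unique only up to an additive constant (fix it e.g. by requiring ∫_0^5 u dx = 0).


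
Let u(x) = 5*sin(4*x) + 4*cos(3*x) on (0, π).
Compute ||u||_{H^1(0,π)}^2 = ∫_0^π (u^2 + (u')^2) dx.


||u||_{H^1(0,π)}^2 = 3200/7 + 585*π/2

u'(x) = -12*sin(3*x) + 20*cos(4*x).
Expand u² and (u')² and integrate term by term on (0, π), using: for integers n ≥ 1, ∫_0^π sin²(nx) dx = ∫_0^π cos²(nx) dx = π/2; for n ≠ n', ∫_0^π sin(nx)sin(n'x) dx = ∫_0^π cos(nx)cos(n'x) dx = 0; and by product-to-sum, ∫_0^π sin(nx)cos(n'x) dx = ½∫_0^π [sin((n+n')x) + sin((n−n')x)] dx, which is 0 when n+n' is even and 2n/(n²−n'²) when n+n' is odd (it need not vanish on (0, π)).
  u² squared terms: (4)²·∫cos(3x)² dx = 16·π/2 = 8*π;  (5)²·∫sin(4x)² dx = 25·π/2 = 25*π/2.
  u² cross terms: 2·(4)·(5)·∫cos(3x)·sin(4x) dx = 40·(8/7) = 320/7.
  So ∫_0^π u² dx = 8*π + 25*π/2 + 320/7 = 320/7 + 41*π/2.
  (u')² squared terms: (-12)²·∫sin(3x)² dx = 144·π/2 = 72*π;  (20)²·∫cos(4x)² dx = 400·π/2 = 200*π.
  (u')² cross terms: 2·(-12)·(20)·∫sin(3x)·cos(4x) dx = -480·(-6/7) = 2880/7.
  So ∫_0^π (u')² dx = 72*π + 200*π + 2880/7 = 2880/7 + 272*π.
||u||_{H^1}^2 = (320/7 + 41*π/2) + (2880/7 + 272*π) = 3200/7 + 585*π/2.


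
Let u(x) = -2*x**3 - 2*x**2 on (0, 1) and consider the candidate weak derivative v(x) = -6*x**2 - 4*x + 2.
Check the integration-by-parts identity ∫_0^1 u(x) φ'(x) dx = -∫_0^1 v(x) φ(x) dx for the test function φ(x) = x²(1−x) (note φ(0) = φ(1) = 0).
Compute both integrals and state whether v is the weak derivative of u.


LHS = 2/5, RHS = 7/30. No, v is not the weak derivative of u.

u(x) = -2*x**3 - 2*x**2, classical derivative u'(x) = -6*x**2 - 4*x.
φ(x) = x²(1−x), so φ'(x) = x*(2 - 3*x).
Note φ(0) = φ(1) = 0, so the boundary term u·φ vanishes.
LHS = ∫_0^1 u(x) φ'(x) dx = ∫_0^1 (6*x^5 + 2*x^4 - 4*x^3) dx. Term by term:
  ∫_0^1 6*x^5 dx = 1;  ∫_0^1 2*x^4 dx = 2/5;  ∫_0^1 -4*x^3 dx = -1.
Sum: 1 + 2/5 − 1 = 2/5.
So LHS = 2/5.
∫_0^1 v(x) φ(x) dx = ∫_0^1 (6*x^5 - 2*x^4 - 6*x^3 + 2*x^2) dx. Term by term:
  ∫_0^1 6*x^5 dx = 1;  ∫_0^1 -2*x^4 dx = -2/5;  ∫_0^1 -6*x^3 dx = -3/2;
  ∫_0^1 2*x^2 dx = 2/3.
Sum: 1 − 2/5 − 3/2 + 2/3 = -7/30.
So RHS = -∫_0^1 v(x) φ(x) dx = 7/30.
LHS − RHS = 1/6 ≠ 0, so the identity fails.
(For a valid weak derivative the identity must hold for EVERY test function, in particular this one. The failure shows v is NOT the weak derivative of u.)
Correct weak derivative would be u'(x) = -6*x**2 - 4*x.


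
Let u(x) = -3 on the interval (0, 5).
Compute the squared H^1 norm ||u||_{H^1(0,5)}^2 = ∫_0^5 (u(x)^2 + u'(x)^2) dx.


||u||_{H^1}^2 = 45

The H^1 norm (squared) on an interval (0, L) is
  ||u||_{H^1}^2 = ∫_0^L u(x)^2 dx + ∫_0^L u'(x)^2 dx.
Compute u'(x) = 0.
Then u(x)^2 = 9 and u'(x)^2 = 0.
Integrate each monomial from 0 to 5 using ∫_0^5 c·x^n dx = c·5^(n+1)/(n+1):
  ∫_0^5 u(x)^2 dx = ∫_0^5 (9) dx. Term by term:
    ∫_0^5 9 dx = 45.
  ∫_0^5 u'(x)^2 dx = ∫_0^5 (0) dx. Term by term:
    ∫_0^5 0 dx = 0.
Adding: ||u||_{H^1}^2 = 45 + 0 = 45.


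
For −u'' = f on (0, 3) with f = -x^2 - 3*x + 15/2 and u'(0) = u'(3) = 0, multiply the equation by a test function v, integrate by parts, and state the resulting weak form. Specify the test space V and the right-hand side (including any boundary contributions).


V = H^1(0, 3) (no boundary constraint on v; u is determined up to an additive constant); weak form: ∫_0^3 u'v' dx = ∫_0^3 (-x^2 - 3*x + 15/2) v dx for all v ∈ V.

Multiply both sides by a test function v and integrate from 0 to 3:
  ∫_0^3 −u''(x) v(x) dx = ∫_0^3 f(x) v(x) dx.
Integrate the LHS by parts once:
  ∫_0^3 −u'' v dx = −[u'(x) v(x)]_0^3 + ∫_0^3 u'(x) v'(x) dx.
Thus ∫_0^3 u'(x) v'(x) dx = ∫_0^3 f(x) v(x) dx + [u'(x) v(x)]_0^3.
Choose V so that boundary terms are either known or forced to vanish.
u has homogeneous Neumann: u'(0) = u'(3) = 0. So [u' v]_0^3 = 0·v(3) − 0·v(0) = 0 for any v; take V = H^1(0, 3).
Weak formulation: find u (satisfying any essential BC) such that ∫_0^3 u'(x) v'(x) dx = ∫_0^3 f v dx for all v ∈ V (homogeneous Neumann, so boundary terms vanish).
Substituting f(x) = -x^2 - 3*x + 15/2, the right-hand side is ∫_0^3 (-x^2 - 3*x + 15/2) v dx.
Compatibility check (pure Neumann): taking v ≡ 1 ∈ V gives 0 = ∫_0^3 f dx + (0) − (0), i.e. ∫_0^3 f dx must equal u'(0) − u'(3) = 0. Indeed ∫_0^3 (-x^2 - 3*x + 15/2) dx = 0, so the data are compatible. The solution is then unique only up to an additive constant (fix it e.g. by requiring ∫_0^3 u dx = 0).


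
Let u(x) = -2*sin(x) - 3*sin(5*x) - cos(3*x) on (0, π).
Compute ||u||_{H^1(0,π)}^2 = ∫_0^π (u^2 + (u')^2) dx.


||u||_{H^1(0,π)}^2 = 126*π

u'(x) = 3*sin(3*x) - 2*cos(x) - 15*cos(5*x).
Expand u² and (u')² and integrate term by term on (0, π), using: for integers n ≥ 1, ∫_0^π sin²(nx) dx = ∫_0^π cos²(nx) dx = π/2; for n ≠ n', ∫_0^π sin(nx)sin(n'x) dx = ∫_0^π cos(nx)cos(n'x) dx = 0; and by product-to-sum, ∫_0^π sin(nx)cos(n'x) dx = ½∫_0^π [sin((n+n')x) + sin((n−n')x)] dx, which is 0 when n+n' is even and 2n/(n²−n'²) when n+n' is odd (it need not vanish on (0, π)).
  u² squared terms: (-1)²·∫cos(3x)² dx = 1·π/2 = π/2;  (-3)²·∫sin(5x)² dx = 9·π/2 = 9*π/2;  (-2)²·∫sin(x)² dx = 4·π/2 = 2*π.
  u² cross terms: 2·(-1)·(-3)·∫cos(3x)·sin(5x) dx = 6·(0) = 0;  2·(-1)·(-2)·∫cos(3x)·sin(x) dx = 4·(0) = 0;  2·(-3)·(-2)·∫sin(5x)·sin(x) dx = 12·(0) = 0.
  So ∫_0^π u² dx = π/2 + 9*π/2 + 2*π + 0 + 0 + 0 = 7*π.
  (u')² squared terms: (-15)²·∫cos(5x)² dx = 225·π/2 = 225*π/2;  (-2)²·∫cos(x)² dx = 4·π/2 = 2*π;  (3)²·∫sin(3x)² dx = 9·π/2 = 9*π/2.
  (u')² cross terms: 2·(-15)·(-2)·∫cos(5x)·cos(x) dx = 60·(0) = 0;  2·(-15)·(3)·∫cos(5x)·sin(3x) dx = -90·(0) = 0;  2·(-2)·(3)·∫cos(x)·sin(3x) dx = -12·(0) = 0.
  So ∫_0^π (u')² dx = 225*π/2 + 2*π + 9*π/2 + 0 + 0 + 0 = 119*π.
||u||_{H^1}^2 = (7*π) + (119*π) = 126*π.


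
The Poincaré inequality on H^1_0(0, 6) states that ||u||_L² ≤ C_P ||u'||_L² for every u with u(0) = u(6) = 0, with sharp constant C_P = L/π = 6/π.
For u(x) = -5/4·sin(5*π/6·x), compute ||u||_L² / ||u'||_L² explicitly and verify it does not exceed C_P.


||u||_L² / ||u'||_L² = 6/(5*π) < C_P = 6/π.

u(x) = -5/4·sin(5*π/6·x), so u'(x) = -25*π*cos(5*π*x/6)/24.
Writing u(x) = A·sin(kπx/L) with A = -5/4 and k = 5, use ∫_0^L sin²(kπx/L) dx = L/2 and ∫_0^L cos²(kπx/L) dx = L/2.
u² = 25/16·sin²(5*π/6·x) and (u')² = 625*π^2/576·cos²(5*π/6·x), and each of sin², cos² integrates to L/2 = 3 over (0, 6).
∫_0^6 u² dx = 75/16, so ||u||_L² = 5*sqrt(3)/4.
∫_0^6 (u')² dx = 625*π^2/192, so ||u'||_L² = 25*sqrt(3)*π/24.
Ratio ||u||_L² / ||u'||_L² = 6/(5*π).
Sharp Poincaré constant on H^1_0(0, 6) is C_P = L/π = 6/π, achieved by sin(π/6·x).
This is the k = 5 harmonic; the ratio L/(kπ) is strictly less than C_P = L/π, consistent with the sharp inequality ||u||_L² ≤ C_P ||u'||_L².


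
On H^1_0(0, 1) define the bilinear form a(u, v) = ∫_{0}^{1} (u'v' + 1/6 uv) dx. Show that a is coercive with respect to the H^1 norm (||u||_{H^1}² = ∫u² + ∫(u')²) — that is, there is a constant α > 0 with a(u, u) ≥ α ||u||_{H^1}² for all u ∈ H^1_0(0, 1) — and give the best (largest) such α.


α = (1/6 + π^2)/(1 + π^2)

Coercivity of a(·,·) on H^1_0(0, 1) means a(u, u) ≥ α ||u||_{H^1}² for every u ∈ H^1_0.
The interval has length L = 1, and Poincaré/coercivity depend only on L. Here a(u, u) = ∫(u')² + (1/6)·∫u².
Here 0 < c = 1/6 < 1. The condition a(u,u) ≥ α||u||_{H^1}² reads (1−α)∫(u')² ≥ (α−c)∫u². Any admissible α is ≤ 1 (rapidly oscillating u have ∫u²/∫(u')² → 0), and α = 1 would force 0 ≥ (1−c)∫u², impossible since c < 1; so 1−α > 0. By the sharp Poincaré inequality on H^1_0 of an interval of length L, ∫(u')² ≥ (π/L)²∫u² with equality for the first sine mode sin(π(x−x₀)/L) (x₀ the left endpoint), so the inequality holds for all u iff (1−α)(π/L)² ≥ α − c, i.e. α ≤ ((π/L)² + c)/((π/L)² + 1) = (1 + c(L/π)²)/(1 + (L/π)²). With (π/L)² = π^2 and c = 1/6, the largest admissible constant is α = ((π/L)² + c)/((π/L)² + 1).
Simplifying, α = (1/6 + π^2)/(1 + π^2).


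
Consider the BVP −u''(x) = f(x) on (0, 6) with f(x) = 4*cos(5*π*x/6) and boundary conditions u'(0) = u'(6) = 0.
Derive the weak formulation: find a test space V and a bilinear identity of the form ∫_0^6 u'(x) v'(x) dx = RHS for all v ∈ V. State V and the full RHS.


V = H^1(0, 6) (no boundary constraint on v; u is determined up to an additive constant); weak form: ∫_0^6 u'v' dx = ∫_0^6 (4*cos(5*π*x/6)) v dx for all v ∈ V.

Multiply both sides by a test function v and integrate from 0 to 6:
  ∫_0^6 −u''(x) v(x) dx = ∫_0^6 f(x) v(x) dx.
Integrate the LHS by parts once:
  ∫_0^6 −u'' v dx = −[u'(x) v(x)]_0^6 + ∫_0^6 u'(x) v'(x) dx.
Thus ∫_0^6 u'(x) v'(x) dx = ∫_0^6 f(x) v(x) dx + [u'(x) v(x)]_0^6.
Choose V so that boundary terms are either known or forced to vanish.
u has homogeneous Neumann: u'(0) = u'(6) = 0. So [u' v]_0^6 = 0·v(6) − 0·v(0) = 0 for any v; take V = H^1(0, 6).
Weak formulation: find u (satisfying any essential BC) such that ∫_0^6 u'(x) v'(x) dx = ∫_0^6 f v dx for all v ∈ V (homogeneous Neumann, so boundary terms vanish).
Substituting f(x) = 4*cos(5*π*x/6), the right-hand side is ∫_0^6 (4*cos(5*π*x/6)) v dx.
Compatibility check (pure Neumann): taking v ≡ 1 ∈ V gives 0 = ∫_0^6 f dx + (0) − (0), i.e. ∫_0^6 f dx must equal u'(0) − u'(6) = 0. Indeed ∫_0^6 (4*cos(5*π*x/6)) dx = 0, so the data are compatible. The solution is then unique only up to an additive constant (fix it e.g. by requiring ∫_0^6 u dx = 0).


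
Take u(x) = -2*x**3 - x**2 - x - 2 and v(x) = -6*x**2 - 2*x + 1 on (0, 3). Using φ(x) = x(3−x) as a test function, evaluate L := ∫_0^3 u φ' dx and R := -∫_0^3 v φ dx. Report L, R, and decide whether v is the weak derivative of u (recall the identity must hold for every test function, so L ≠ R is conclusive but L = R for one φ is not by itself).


LHS = 909/10, RHS = 819/10. No, v is not the weak derivative of u.

u(x) = -2*x**3 - x**2 - x - 2, classical derivative u'(x) = -6*x**2 - 2*x - 1.
φ(x) = x(3−x), so φ'(x) = 3 - 2*x.
Note φ(0) = φ(3) = 0, so the boundary term u·φ vanishes.
LHS = ∫_0^3 u(x) φ'(x) dx = ∫_0^3 (4*x^4 - 4*x^3 - x^2 + x - 6) dx. Term by term:
  ∫_0^3 4*x^4 dx = 972/5;  ∫_0^3 -4*x^3 dx = -81;  ∫_0^3 -x^2 dx = -9;
  ∫_0^3 x dx = 9/2;  ∫_0^3 -6 dx = -18.
Sum: 972/5 − 81 − 9 + 9/2 − 18 = 909/10.
So LHS = 909/10.
∫_0^3 v(x) φ(x) dx = ∫_0^3 (6*x^4 - 16*x^3 - 7*x^2 + 3*x) dx. Term by term:
  ∫_0^3 6*x^4 dx = 1458/5;  ∫_0^3 -16*x^3 dx = -324;  ∫_0^3 -7*x^2 dx = -63;
  ∫_0^3 3*x dx = 27/2.
Sum: 1458/5 − 324 − 63 + 27/2 = -819/10.
So RHS = -∫_0^3 v(x) φ(x) dx = 819/10.
LHS − RHS = 9 ≠ 0, so the identity fails.
(For a valid weak derivative the identity must hold for EVERY test function, in particular this one. The failure shows v is NOT the weak derivative of u.)
Correct weak derivative would be u'(x) = -6*x**2 - 2*x - 1.


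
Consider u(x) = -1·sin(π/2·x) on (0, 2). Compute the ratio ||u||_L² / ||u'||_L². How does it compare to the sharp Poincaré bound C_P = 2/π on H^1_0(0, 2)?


||u||_L² / ||u'||_L² = 2/π = C_P.

u(x) = -1·sin(π/2·x), so u'(x) = -π*cos(π*x/2)/2.
Writing u(x) = A·sin(kπx/L) with A = -1 and k = 1, use ∫_0^L sin²(kπx/L) dx = L/2 and ∫_0^L cos²(kπx/L) dx = L/2.
u² = 1·sin²(π/2·x) and (u')² = π^2/4·cos²(π/2·x), and each of sin², cos² integrates to L/2 = 1 over (0, 2).
∫_0^2 u² dx = 1, so ||u||_L² = 1.
∫_0^2 (u')² dx = π^2/4, so ||u'||_L² = π/2.
Ratio ||u||_L² / ||u'||_L² = 2/π.
Sharp Poincaré constant on H^1_0(0, 2) is C_P = L/π = 2/π, achieved by sin(π/2·x).
This is the k = 1 eigenfunction (up to amplitude), so the ratio equals the sharp Poincaré constant exactly.


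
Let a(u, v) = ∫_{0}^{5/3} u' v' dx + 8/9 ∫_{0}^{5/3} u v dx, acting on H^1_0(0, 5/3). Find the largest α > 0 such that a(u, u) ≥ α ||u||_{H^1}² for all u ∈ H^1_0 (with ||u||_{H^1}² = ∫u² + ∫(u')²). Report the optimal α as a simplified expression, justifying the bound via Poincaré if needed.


α = (200 + 81*π^2)/(9*(25 + 9*π^2))

Coercivity of a(·,·) on H^1_0(0, 5/3) means a(u, u) ≥ α ||u||_{H^1}² for every u ∈ H^1_0.
The interval has length L = 5/3, and Poincaré/coercivity depend only on L. Here a(u, u) = ∫(u')² + (8/9)·∫u².
Here 0 < c = 8/9 < 1. The condition a(u,u) ≥ α||u||_{H^1}² reads (1−α)∫(u')² ≥ (α−c)∫u². Any admissible α is ≤ 1 (rapidly oscillating u have ∫u²/∫(u')² → 0), and α = 1 would force 0 ≥ (1−c)∫u², impossible since c < 1; so 1−α > 0. By the sharp Poincaré inequality on H^1_0 of an interval of length L, ∫(u')² ≥ (π/L)²∫u² with equality for the first sine mode sin(π(x−x₀)/L) (x₀ the left endpoint), so the inequality holds for all u iff (1−α)(π/L)² ≥ α − c, i.e. α ≤ ((π/L)² + c)/((π/L)² + 1) = (1 + c(L/π)²)/(1 + (L/π)²). With (π/L)² = 9*π^2/25 and c = 8/9, the largest admissible constant is α = ((π/L)² + c)/((π/L)² + 1).
Simplifying, α = (200 + 81*π^2)/(9*(25 + 9*π^2)).


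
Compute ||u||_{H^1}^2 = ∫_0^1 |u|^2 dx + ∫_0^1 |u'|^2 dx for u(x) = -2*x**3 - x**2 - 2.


||u||_{H^1}^2 = 2447/105

The H^1 norm (squared) on an interval (0, L) is
  ||u||_{H^1}^2 = ∫_0^L u(x)^2 dx + ∫_0^L u'(x)^2 dx.
Compute u'(x) = -6*x**2 - 2*x.
Then u(x)^2 = 4*x**6 + 4*x**5 + x**4 + 8*x**3 + 4*x**2 + 4 and u'(x)^2 = 36*x**4 + 24*x**3 + 4*x**2.
Integrate each monomial from 0 to 1 using ∫_0^1 c·x^n dx = c·1^(n+1)/(n+1):
  ∫_0^1 u(x)^2 dx = ∫_0^1 (4*x^6 + 4*x^5 + x^4 + 8*x^3 + 4*x^2 + 4) dx. Term by term:
    ∫_0^1 4*x^6 dx = 4/7;  ∫_0^1 4*x^5 dx = 2/3;  ∫_0^1 x^4 dx = 1/5;
    ∫_0^1 8*x^3 dx = 2;  ∫_0^1 4*x^2 dx = 4/3;  ∫_0^1 4 dx = 4.
  Sum: 4/7 + 2/3 + 1/5 + 2 + 4/3 + 4 = 307/35.
  ∫_0^1 u'(x)^2 dx = ∫_0^1 (36*x^4 + 24*x^3 + 4*x^2) dx. Term by term:
    ∫_0^1 36*x^4 dx = 36/5;  ∫_0^1 24*x^3 dx = 6;  ∫_0^1 4*x^2 dx = 4/3.
  Sum: 36/5 + 6 + 4/3 = 218/15.
Adding: ||u||_{H^1}^2 = 307/35 + 218/15 = 2447/105.


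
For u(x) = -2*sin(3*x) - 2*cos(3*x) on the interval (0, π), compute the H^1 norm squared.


||u||_{H^1(0,π)}^2 = 40*π

u'(x) = 6*sin(3*x) - 6*cos(3*x).
Expand u² and (u')² and integrate term by term on (0, π), using: for integers n ≥ 1, ∫_0^π sin²(nx) dx = ∫_0^π cos²(nx) dx = π/2; for n ≠ n', ∫_0^π sin(nx)sin(n'x) dx = ∫_0^π cos(nx)cos(n'x) dx = 0; and by product-to-sum, ∫_0^π sin(nx)cos(n'x) dx = ½∫_0^π [sin((n+n')x) + sin((n−n')x)] dx, which is 0 when n+n' is even and 2n/(n²−n'²) when n+n' is odd (it need not vanish on (0, π)).
  u² squared terms: (-2)²·∫cos(3x)² dx = 4·π/2 = 2*π;  (-2)²·∫sin(3x)² dx = 4·π/2 = 2*π.
  u² cross terms: 2·(-2)·(-2)·∫cos(3x)·sin(3x) dx = 8·(0) = 0.
  So ∫_0^π u² dx = 2*π + 2*π + 0 = 4*π.
  (u')² squared terms: (-6)²·∫cos(3x)² dx = 36·π/2 = 18*π;  (6)²·∫sin(3x)² dx = 36·π/2 = 18*π.
  (u')² cross terms: 2·(-6)·(6)·∫cos(3x)·sin(3x) dx = -72·(0) = 0.
  So ∫_0^π (u')² dx = 18*π + 18*π + 0 = 36*π.
||u||_{H^1}^2 = (4*π) + (36*π) = 40*π.


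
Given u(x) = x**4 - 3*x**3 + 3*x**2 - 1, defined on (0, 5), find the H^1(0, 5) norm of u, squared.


||u||_{H^1}^2 = 26704385/252

The H^1 norm (squared) on an interval (0, L) is
  ||u||_{H^1}^2 = ∫_0^L u(x)^2 dx + ∫_0^L u'(x)^2 dx.
Compute u'(x) = 4*x**3 - 9*x**2 + 6*x.
Then u(x)^2 = x**8 - 6*x**7 + 15*x**6 - 18*x**5 + 7*x**4 + 6*x**3 - 6*x**2 + 1 and u'(x)^2 = 16*x**6 - 72*x**5 + 129*x**4 - 108*x**3 + 36*x**2.
Integrate each monomial from 0 to 5 using ∫_0^5 c·x^n dx = c·5^(n+1)/(n+1):
  ∫_0^5 u(x)^2 dx = ∫_0^5 (x^8 - 6*x^7 + 15*x^6 - 18*x^5 + 7*x^4 + 6*x^3 - 6*x^2 + 1) dx. Term by term:
    ∫_0^5 x^8 dx = 1953125/9;  ∫_0^5 -6*x^7 dx = -1171875/4;  ∫_0^5 15*x^6 dx = 1171875/7;
    ∫_0^5 -18*x^5 dx = -46875;  ∫_0^5 7*x^4 dx = 4375;  ∫_0^5 6*x^3 dx = 1875/2;
    ∫_0^5 -6*x^2 dx = -250;  ∫_0^5 1 dx = 5.
  Sum: 1953125/9 − 1171875/4 + 1171875/7 − 46875 + 4375 + 1875/2 − 250 + 5 = 12511385/252.
  ∫_0^5 u'(x)^2 dx = ∫_0^5 (16*x^6 - 72*x^5 + 129*x^4 - 108*x^3 + 36*x^2) dx. Term by term:
    ∫_0^5 16*x^6 dx = 1250000/7;  ∫_0^5 -72*x^5 dx = -187500;  ∫_0^5 129*x^4 dx = 80625;
    ∫_0^5 -108*x^3 dx = -16875;  ∫_0^5 36*x^2 dx = 1500.
  Sum: 1250000/7 − 187500 + 80625 − 16875 + 1500 = 394250/7.
Adding: ||u||_{H^1}^2 = 12511385/252 + 394250/7 = 26704385/252.


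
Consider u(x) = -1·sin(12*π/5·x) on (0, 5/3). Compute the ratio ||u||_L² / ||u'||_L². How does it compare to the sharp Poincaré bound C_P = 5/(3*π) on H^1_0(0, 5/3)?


||u||_L² / ||u'||_L² = 5/(12*π) < C_P = 5/(3*π).

u(x) = -1·sin(12*π/5·x), so u'(x) = -12*π*cos(12*π*x/5)/5.
Writing u(x) = A·sin(kπx/L) with A = -1 and k = 4, use ∫_0^L sin²(kπx/L) dx = L/2 and ∫_0^L cos²(kπx/L) dx = L/2.
u² = 1·sin²(12*π/5·x) and (u')² = 144*π^2/25·cos²(12*π/5·x), and each of sin², cos² integrates to L/2 = 5/6 over (0, 5/3).
∫_0^5/3 u² dx = 5/6, so ||u||_L² = sqrt(30)/6.
∫_0^5/3 (u')² dx = 24*π^2/5, so ||u'||_L² = 2*sqrt(30)*π/5.
Ratio ||u||_L² / ||u'||_L² = 5/(12*π).
Sharp Poincaré constant on H^1_0(0, 5/3) is C_P = L/π = 5/(3*π), achieved by sin(3*π/5·x).
This is the k = 4 harmonic; the ratio L/(kπ) is strictly less than C_P = L/π, consistent with the sharp inequality ||u||_L² ≤ C_P ||u'||_L².


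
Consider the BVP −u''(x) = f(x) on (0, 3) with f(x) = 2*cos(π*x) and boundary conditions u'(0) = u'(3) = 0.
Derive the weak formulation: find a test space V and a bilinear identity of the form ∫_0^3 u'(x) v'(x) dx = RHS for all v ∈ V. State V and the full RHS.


V = H^1(0, 3) (no boundary constraint on v; u is determined up to an additive constant); weak form: ∫_0^3 u'v' dx = ∫_0^3 (2*cos(π*x)) v dx for all v ∈ V.

Multiply both sides by a test function v and integrate from 0 to 3:
  ∫_0^3 −u''(x) v(x) dx = ∫_0^3 f(x) v(x) dx.
Integrate the LHS by parts once:
  ∫_0^3 −u'' v dx = −[u'(x) v(x)]_0^3 + ∫_0^3 u'(x) v'(x) dx.
Thus ∫_0^3 u'(x) v'(x) dx = ∫_0^3 f(x) v(x) dx + [u'(x) v(x)]_0^3.
Choose V so that boundary terms are either known or forced to vanish.
u has homogeneous Neumann: u'(0) = u'(3) = 0. So [u' v]_0^3 = 0·v(3) − 0·v(0) = 0 for any v; take V = H^1(0, 3).
Weak formulation: find u (satisfying any essential BC) such that ∫_0^3 u'(x) v'(x) dx = ∫_0^3 f v dx for all v ∈ V (homogeneous Neumann, so boundary terms vanish).
Substituting f(x) = 2*cos(π*x), the right-hand side is ∫_0^3 (2*cos(π*x)) v dx.
Compatibility check (pure Neumann): taking v ≡ 1 ∈ V gives 0 = ∫_0^3 f dx + (0) − (0), i.e. ∫_0^3 f dx must equal u'(0) − u'(3) = 0. Indeed ∫_0^3 (2*cos(π*x)) dx = 0, so the data are compatible. The solution is then unique only up to an additive constant (fix it e.g. by requiring ∫_0^3 u dx = 0).


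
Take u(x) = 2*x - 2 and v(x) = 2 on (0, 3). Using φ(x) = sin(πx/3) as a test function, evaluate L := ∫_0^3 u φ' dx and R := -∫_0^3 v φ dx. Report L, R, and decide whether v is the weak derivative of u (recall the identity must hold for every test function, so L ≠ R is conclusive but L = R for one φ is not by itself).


LHS = -12/π, RHS = -12/π. Yes, v = u' weakly.

u(x) = 2*x - 2, classical derivative u'(x) = 2.
φ(x) = sin(πx/3), so φ'(x) = π*cos(π*x/3)/3.
Note φ(0) = φ(3) = 0, so the boundary term u·φ vanishes.
LHS = ∫_0^3 u(x) φ'(x) dx = ∫_0^3 (2*π*x*cos(π*x/3)/3 - 2*π*cos(π*x/3)/3) dx. Term by term:
  ∫_0^3 -2*π*cos(π*x/3)/3 dx = 0;  ∫_0^3 2*π*x*cos(π*x/3)/3 dx = -12/π.
Sum: 0 − 12/π = -12/π.
So LHS = -12/π.
∫_0^3 v(x) φ(x) dx = ∫_0^3 (2*sin(π*x/3)) dx. Term by term:
  ∫_0^3 2*sin(π*x/3) dx = 12/π.
So RHS = -∫_0^3 v(x) φ(x) dx = -12/π.
LHS = RHS, so the identity holds for this test φ.
Moreover u is smooth here and v(x) = u'(x) = 2 pointwise, so the identity holds for every test function. Hence v is the weak derivative of u.


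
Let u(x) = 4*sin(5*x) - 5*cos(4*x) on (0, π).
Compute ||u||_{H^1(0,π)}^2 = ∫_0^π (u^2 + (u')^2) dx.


||u||_{H^1(0,π)}^2 = -6800/9 + 841*π/2

u'(x) = 20*sin(4*x) + 20*cos(5*x).
Expand u² and (u')² and integrate term by term on (0, π), using: for integers n ≥ 1, ∫_0^π sin²(nx) dx = ∫_0^π cos²(nx) dx = π/2; for n ≠ n', ∫_0^π sin(nx)sin(n'x) dx = ∫_0^π cos(nx)cos(n'x) dx = 0; and by product-to-sum, ∫_0^π sin(nx)cos(n'x) dx = ½∫_0^π [sin((n+n')x) + sin((n−n')x)] dx, which is 0 when n+n' is even and 2n/(n²−n'²) when n+n' is odd (it need not vanish on (0, π)).
  u² squared terms: (-5)²·∫cos(4x)² dx = 25·π/2 = 25*π/2;  (4)²·∫sin(5x)² dx = 16·π/2 = 8*π.
  u² cross terms: 2·(-5)·(4)·∫cos(4x)·sin(5x) dx = -40·(10/9) = -400/9.
  So ∫_0^π u² dx = 25*π/2 + 8*π − 400/9 = -400/9 + 41*π/2.
  (u')² squared terms: (20)²·∫cos(5x)² dx = 400·π/2 = 200*π;  (20)²·∫sin(4x)² dx = 400·π/2 = 200*π.
  (u')² cross terms: 2·(20)·(20)·∫cos(5x)·sin(4x) dx = 800·(-8/9) = -6400/9.
  So ∫_0^π (u')² dx = 200*π + 200*π − 6400/9 = -6400/9 + 400*π.
||u||_{H^1}^2 = (-400/9 + 41*π/2) + (-6400/9 + 400*π) = -6800/9 + 841*π/2.


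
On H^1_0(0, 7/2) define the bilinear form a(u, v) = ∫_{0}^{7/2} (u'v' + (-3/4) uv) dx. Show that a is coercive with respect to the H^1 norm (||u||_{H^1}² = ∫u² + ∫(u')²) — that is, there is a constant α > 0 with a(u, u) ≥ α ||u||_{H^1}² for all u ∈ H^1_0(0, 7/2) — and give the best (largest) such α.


α = (-147 + 16*π^2)/(4*(4*π^2 + 49))

Coercivity of a(·,·) on H^1_0(0, 7/2) means a(u, u) ≥ α ||u||_{H^1}² for every u ∈ H^1_0.
The interval has length L = 7/2, and Poincaré/coercivity depend only on L. Here a(u, u) = ∫(u')² + (-3/4)·∫u².
Here c = -3/4 < 0 with |c| < (π/L)² = 4*π^2/49, so coercivity still holds. The condition a(u,u) ≥ α||u||_{H^1}² reads (1−α)∫(u')² ≥ (α−c)∫u². Any admissible α is ≤ 1 (rapidly oscillating u have ∫u²/∫(u')² → 0), and α = 1 would force 0 ≥ (1−c)∫u², impossible since c < 1; so 1−α > 0. By the sharp Poincaré inequality on H^1_0 of an interval of length L, ∫(u')² ≥ (π/L)²∫u² with equality for the first sine mode sin(π(x−x₀)/L) (x₀ the left endpoint), so the inequality holds for all u iff (1−α)(π/L)² ≥ α − c, i.e. α ≤ ((π/L)² + c)/((π/L)² + 1) = (1 + c(L/π)²)/(1 + (L/π)²). (Direct route, valid since c ≤ 0: Poincaré gives c∫u² ≥ c(L/π)²∫(u')², so a(u,u) ≥ (1 + c(L/π)²)∫(u')², while ||u||_{H^1}² ≤ (1 + (L/π)²)∫(u')²; dividing yields the same α.) With (π/L)² = 4*π^2/49 and c = -3/4, the largest admissible constant is α = ((π/L)² + c)/((π/L)² + 1).
Simplifying, α = (-147 + 16*π^2)/(4*(4*π^2 + 49)).


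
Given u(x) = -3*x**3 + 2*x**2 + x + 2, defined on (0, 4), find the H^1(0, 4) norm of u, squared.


||u||_{H^1}^2 = 2540756/105

The H^1 norm (squared) on an interval (0, L) is
  ||u||_{H^1}^2 = ∫_0^L u(x)^2 dx + ∫_0^L u'(x)^2 dx.
Compute u'(x) = -9*x**2 + 4*x + 1.
Then u(x)^2 = 9*x**6 - 12*x**5 - 2*x**4 - 8*x**3 + 9*x**2 + 4*x + 4 and u'(x)^2 = 81*x**4 - 72*x**3 - 2*x**2 + 8*x + 1.
Integrate each monomial from 0 to 4 using ∫_0^4 c·x^n dx = c·4^(n+1)/(n+1):
  ∫_0^4 u(x)^2 dx = ∫_0^4 (9*x^6 - 12*x^5 - 2*x^4 - 8*x^3 + 9*x^2 + 4*x + 4) dx. Term by term:
    ∫_0^4 9*x^6 dx = 147456/7;  ∫_0^4 -12*x^5 dx = -8192;  ∫_0^4 -2*x^4 dx = -2048/5;
    ∫_0^4 -8*x^3 dx = -512;  ∫_0^4 9*x^2 dx = 192;  ∫_0^4 4*x dx = 32;
    ∫_0^4 4 dx = 16.
  Sum: 147456/7 − 8192 − 2048/5 − 512 + 192 + 32 + 16 = 426704/35.
  ∫_0^4 u'(x)^2 dx = ∫_0^4 (81*x^4 - 72*x^3 - 2*x^2 + 8*x + 1) dx. Term by term:
    ∫_0^4 81*x^4 dx = 82944/5;  ∫_0^4 -72*x^3 dx = -4608;  ∫_0^4 -2*x^2 dx = -128/3;
    ∫_0^4 8*x dx = 64;  ∫_0^4 1 dx = 4.
  Sum: 82944/5 − 4608 − 128/3 + 64 + 4 = 180092/15.
Adding: ||u||_{H^1}^2 = 426704/35 + 180092/15 = 2540756/105.


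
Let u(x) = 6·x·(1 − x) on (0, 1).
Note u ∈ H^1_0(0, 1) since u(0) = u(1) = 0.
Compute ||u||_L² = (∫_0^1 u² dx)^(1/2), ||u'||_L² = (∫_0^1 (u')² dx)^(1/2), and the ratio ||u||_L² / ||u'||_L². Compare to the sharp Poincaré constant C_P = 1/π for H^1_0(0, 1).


||u||_L² / ||u'||_L² = sqrt(10)/10 < C_P = 1/π.

u(x) = 6·x·(1 − x), so u'(x) = 6 - 12*x.
u(x) = 6·x·(1 − x) vanishes at x = 0 and x = 1, so u ∈ H^1_0(0, 1). Differentiate via the product rule and integrate the resulting polynomials term by term.
  ∫_0^1 u² dx = ∫_0^1 (36*x^4 - 72*x^3 + 36*x^2) dx. Term by term:
    ∫_0^1 36*x^4 dx = 36/5;  ∫_0^1 -72*x^3 dx = -18;  ∫_0^1 36*x^2 dx = 12.
  Sum: 36/5 − 18 + 12 = 6/5.
  ∫_0^1 (u')² dx = ∫_0^1 (144*x^2 - 144*x + 36) dx. Term by term:
    ∫_0^1 144*x^2 dx = 48;  ∫_0^1 -144*x dx = -72;  ∫_0^1 36 dx = 36.
  Sum: 48 − 72 + 36 = 12.
∫_0^1 u² dx = 6/5, so ||u||_L² = sqrt(30)/5.
∫_0^1 (u')² dx = 12, so ||u'||_L² = 2*sqrt(3).
Ratio ||u||_L² / ||u'||_L² = sqrt(10)/10.
Sharp Poincaré constant on H^1_0(0, 1) is C_P = L/π = 1/π, achieved by sin(π·x).
A polynomial bump cannot attain the sharp Poincaré constant (only the first sine eigenfunction does), so the ratio is strictly less than C_P, consistent with ||u||_L² ≤ C_P ||u'||_L².


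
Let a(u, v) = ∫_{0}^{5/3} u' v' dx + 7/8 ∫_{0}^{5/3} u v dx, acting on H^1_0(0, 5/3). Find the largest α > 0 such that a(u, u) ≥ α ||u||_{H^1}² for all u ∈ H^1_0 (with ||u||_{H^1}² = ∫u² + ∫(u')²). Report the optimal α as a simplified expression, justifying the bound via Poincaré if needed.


α = (175 + 72*π^2)/(8*(25 + 9*π^2))

Coercivity of a(·,·) on H^1_0(0, 5/3) means a(u, u) ≥ α ||u||_{H^1}² for every u ∈ H^1_0.
The interval has length L = 5/3, and Poincaré/coercivity depend only on L. Here a(u, u) = ∫(u')² + (7/8)·∫u².
Here 0 < c = 7/8 < 1. The condition a(u,u) ≥ α||u||_{H^1}² reads (1−α)∫(u')² ≥ (α−c)∫u². Any admissible α is ≤ 1 (rapidly oscillating u have ∫u²/∫(u')² → 0), and α = 1 would force 0 ≥ (1−c)∫u², impossible since c < 1; so 1−α > 0. By the sharp Poincaré inequality on H^1_0 of an interval of length L, ∫(u')² ≥ (π/L)²∫u² with equality for the first sine mode sin(π(x−x₀)/L) (x₀ the left endpoint), so the inequality holds for all u iff (1−α)(π/L)² ≥ α − c, i.e. α ≤ ((π/L)² + c)/((π/L)² + 1) = (1 + c(L/π)²)/(1 + (L/π)²). With (π/L)² = 9*π^2/25 and c = 7/8, the largest admissible constant is α = ((π/L)² + c)/((π/L)² + 1).
Simplifying, α = (175 + 72*π^2)/(8*(25 + 9*π^2)).


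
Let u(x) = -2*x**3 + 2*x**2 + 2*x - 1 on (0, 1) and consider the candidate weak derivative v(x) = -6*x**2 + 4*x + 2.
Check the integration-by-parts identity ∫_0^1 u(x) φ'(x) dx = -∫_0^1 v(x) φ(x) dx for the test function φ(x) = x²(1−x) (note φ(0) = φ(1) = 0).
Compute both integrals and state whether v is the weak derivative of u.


LHS = -1/6, RHS = -1/6. Yes, v = u' weakly.

u(x) = -2*x**3 + 2*x**2 + 2*x - 1, classical derivative u'(x) = -6*x**2 + 4*x + 2.
φ(x) = x²(1−x), so φ'(x) = x*(2 - 3*x).
Note φ(0) = φ(1) = 0, so the boundary term u·φ vanishes.
LHS = ∫_0^1 u(x) φ'(x) dx = ∫_0^1 (6*x^5 - 10*x^4 - 2*x^3 + 7*x^2 - 2*x) dx. Term by term:
  ∫_0^1 6*x^5 dx = 1;  ∫_0^1 -10*x^4 dx = -2;  ∫_0^1 -2*x^3 dx = -1/2;
  ∫_0^1 7*x^2 dx = 7/3;  ∫_0^1 -2*x dx = -1.
Sum: 1 − 2 − 1/2 + 7/3 − 1 = -1/6.
So LHS = -1/6.
∫_0^1 v(x) φ(x) dx = ∫_0^1 (6*x^5 - 10*x^4 + 2*x^3 + 2*x^2) dx. Term by term:
  ∫_0^1 6*x^5 dx = 1;  ∫_0^1 -10*x^4 dx = -2;  ∫_0^1 2*x^3 dx = 1/2;
  ∫_0^1 2*x^2 dx = 2/3.
Sum: 1 − 2 + 1/2 + 2/3 = 1/6.
So RHS = -∫_0^1 v(x) φ(x) dx = -1/6.
LHS = RHS, so the identity holds for this test φ.
Moreover u is smooth here and v(x) = u'(x) = -6*x**2 + 4*x + 2 pointwise, so the identity holds for every test function. Hence v is the weak derivative of u.


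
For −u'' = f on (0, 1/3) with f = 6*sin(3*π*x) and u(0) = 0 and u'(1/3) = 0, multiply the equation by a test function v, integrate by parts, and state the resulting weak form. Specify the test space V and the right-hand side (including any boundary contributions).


V = {v ∈ H^1(0, 1/3) : v(0) = 0} (test functions vanish at x = 0 where u is specified); weak form: ∫_0^1/3 u'v' dx = ∫_0^1/3 (6*sin(3*π*x)) v dx for all v ∈ V.

Multiply both sides by a test function v and integrate from 0 to 1/3:
  ∫_0^1/3 −u''(x) v(x) dx = ∫_0^1/3 f(x) v(x) dx.
Integrate the LHS by parts once:
  ∫_0^1/3 −u'' v dx = −[u'(x) v(x)]_0^1/3 + ∫_0^1/3 u'(x) v'(x) dx.
Thus ∫_0^1/3 u'(x) v'(x) dx = ∫_0^1/3 f(x) v(x) dx + [u'(x) v(x)]_0^1/3.
Choose V so that boundary terms are either known or forced to vanish.
Mixed BC: u(0) = 0 (Dirichlet) and u'(1/3) = 0 (Neumann). Define V = {v ∈ H^1(0, 1/3) : v(0) = 0}. Then [u' v]_0^1/3 = u'(1/3)·v(1/3) − u'(0)·0 = 0.
Weak formulation: find u (satisfying any essential BC) such that ∫_0^1/3 u'(x) v'(x) dx = ∫_0^1/3 f v dx for all v ∈ V (Dirichlet at 0 absorbed into V; the Neumann datum at x = 1/3 is zero, so no boundary term remains).
Substituting f(x) = 6*sin(3*π*x), the right-hand side is ∫_0^1/3 (6*sin(3*π*x)) v dx.


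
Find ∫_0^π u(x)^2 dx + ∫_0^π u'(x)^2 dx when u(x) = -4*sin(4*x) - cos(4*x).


||u||_{H^1(0,π)}^2 = 289*π/2

u'(x) = 4*sin(4*x) - 16*cos(4*x).
Expand u² and (u')² and integrate term by term on (0, π), using: for integers n ≥ 1, ∫_0^π sin²(nx) dx = ∫_0^π cos²(nx) dx = π/2; for n ≠ n', ∫_0^π sin(nx)sin(n'x) dx = ∫_0^π cos(nx)cos(n'x) dx = 0; and by product-to-sum, ∫_0^π sin(nx)cos(n'x) dx = ½∫_0^π [sin((n+n')x) + sin((n−n')x)] dx, which is 0 when n+n' is even and 2n/(n²−n'²) when n+n' is odd (it need not vanish on (0, π)).
  u² squared terms: (-1)²·∫cos(4x)² dx = 1·π/2 = π/2;  (-4)²·∫sin(4x)² dx = 16·π/2 = 8*π.
  u² cross terms: 2·(-1)·(-4)·∫cos(4x)·sin(4x) dx = 8·(0) = 0.
  So ∫_0^π u² dx = π/2 + 8*π + 0 = 17*π/2.
  (u')² squared terms: (-16)²·∫cos(4x)² dx = 256·π/2 = 128*π;  (4)²·∫sin(4x)² dx = 16·π/2 = 8*π.
  (u')² cross terms: 2·(-16)·(4)·∫cos(4x)·sin(4x) dx = -128·(0) = 0.
  So ∫_0^π (u')² dx = 128*π + 8*π + 0 = 136*π.
||u||_{H^1}^2 = (17*π/2) + (136*π) = 289*π/2.


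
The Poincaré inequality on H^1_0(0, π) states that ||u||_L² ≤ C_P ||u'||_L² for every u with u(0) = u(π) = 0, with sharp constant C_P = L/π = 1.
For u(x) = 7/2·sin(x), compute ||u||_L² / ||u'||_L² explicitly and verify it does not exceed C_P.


||u||_L² / ||u'||_L² = 1 = C_P.

u(x) = 7/2·sin(x), so u'(x) = 7*cos(x)/2.
Writing u(x) = A·sin(kπx/L) with A = 7/2 and k = 1, use ∫_0^L sin²(kπx/L) dx = L/2 and ∫_0^L cos²(kπx/L) dx = L/2.
u² = 49/4·sin²(x) and (u')² = 49/4·cos²(x), and each of sin², cos² integrates to L/2 = π/2 over (0, π).
∫_0^π u² dx = 49*π/8, so ||u||_L² = 7*sqrt(2)*sqrt(π)/4.
∫_0^π (u')² dx = 49*π/8, so ||u'||_L² = 7*sqrt(2)*sqrt(π)/4.
Ratio ||u||_L² / ||u'||_L² = 1.
Sharp Poincaré constant on H^1_0(0, π) is C_P = L/π = 1, achieved by sin(x).
This is the k = 1 eigenfunction (up to amplitude), so the ratio equals the sharp Poincaré constant exactly.


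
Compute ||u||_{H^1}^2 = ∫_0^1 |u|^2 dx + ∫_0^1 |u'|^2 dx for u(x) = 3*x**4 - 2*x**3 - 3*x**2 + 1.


||u||_{H^1}^2 = 383/70

The H^1 norm (squared) on an interval (0, L) is
  ||u||_{H^1}^2 = ∫_0^L u(x)^2 dx + ∫_0^L u'(x)^2 dx.
Compute u'(x) = 12*x**3 - 6*x**2 - 6*x.
Then u(x)^2 = 9*x**8 - 12*x**7 - 14*x**6 + 12*x**5 + 15*x**4 - 4*x**3 - 6*x**2 + 1 and u'(x)^2 = 144*x**6 - 144*x**5 - 108*x**4 + 72*x**3 + 36*x**2.
Integrate each monomial from 0 to 1 using ∫_0^1 c·x^n dx = c·1^(n+1)/(n+1):
  ∫_0^1 u(x)^2 dx = ∫_0^1 (9*x^8 - 12*x^7 - 14*x^6 + 12*x^5 + 15*x^4 - 4*x^3 - 6*x^2 + 1) dx. Term by term:
    ∫_0^1 9*x^8 dx = 1;  ∫_0^1 -12*x^7 dx = -3/2;  ∫_0^1 -14*x^6 dx = -2;
    ∫_0^1 12*x^5 dx = 2;  ∫_0^1 15*x^4 dx = 3;  ∫_0^1 -4*x^3 dx = -1;
    ∫_0^1 -6*x^2 dx = -2;  ∫_0^1 1 dx = 1.
  Sum: 1 − 3/2 − 2 + 2 + 3 − 1 − 2 + 1 = 1/2.
  ∫_0^1 u'(x)^2 dx = ∫_0^1 (144*x^6 - 144*x^5 - 108*x^4 + 72*x^3 + 36*x^2) dx. Term by term:
    ∫_0^1 144*x^6 dx = 144/7;  ∫_0^1 -144*x^5 dx = -24;  ∫_0^1 -108*x^4 dx = -108/5;
    ∫_0^1 72*x^3 dx = 18;  ∫_0^1 36*x^2 dx = 12.
  Sum: 144/7 − 24 − 108/5 + 18 + 12 = 174/35.
Adding: ||u||_{H^1}^2 = 1/2 + 174/35 = 383/70.


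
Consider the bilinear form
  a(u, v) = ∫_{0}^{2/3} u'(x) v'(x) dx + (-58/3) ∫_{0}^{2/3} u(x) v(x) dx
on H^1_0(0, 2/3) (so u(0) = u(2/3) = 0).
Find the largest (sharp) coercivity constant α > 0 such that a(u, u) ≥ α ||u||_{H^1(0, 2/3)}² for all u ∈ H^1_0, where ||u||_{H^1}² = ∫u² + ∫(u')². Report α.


α = (-232 + 27*π^2)/(3*(4 + 9*π^2))

Coercivity of a(·,·) on H^1_0(0, 2/3) means a(u, u) ≥ α ||u||_{H^1}² for every u ∈ H^1_0.
The interval has length L = 2/3, and Poincaré/coercivity depend only on L. Here a(u, u) = ∫(u')² + (-58/3)·∫u².
Here c = -58/3 < 0 with |c| < (π/L)² = 9*π^2/4, so coercivity still holds. The condition a(u,u) ≥ α||u||_{H^1}² reads (1−α)∫(u')² ≥ (α−c)∫u². Any admissible α is ≤ 1 (rapidly oscillating u have ∫u²/∫(u')² → 0), and α = 1 would force 0 ≥ (1−c)∫u², impossible since c < 1; so 1−α > 0. By the sharp Poincaré inequality on H^1_0 of an interval of length L, ∫(u')² ≥ (π/L)²∫u² with equality for the first sine mode sin(π(x−x₀)/L) (x₀ the left endpoint), so the inequality holds for all u iff (1−α)(π/L)² ≥ α − c, i.e. α ≤ ((π/L)² + c)/((π/L)² + 1) = (1 + c(L/π)²)/(1 + (L/π)²). (Direct route, valid since c ≤ 0: Poincaré gives c∫u² ≥ c(L/π)²∫(u')², so a(u,u) ≥ (1 + c(L/π)²)∫(u')², while ||u||_{H^1}² ≤ (1 + (L/π)²)∫(u')²; dividing yields the same α.) With (π/L)² = 9*π^2/4 and c = -58/3, the largest admissible constant is α = ((π/L)² + c)/((π/L)² + 1).
Simplifying, α = (-232 + 27*π^2)/(3*(4 + 9*π^2)).


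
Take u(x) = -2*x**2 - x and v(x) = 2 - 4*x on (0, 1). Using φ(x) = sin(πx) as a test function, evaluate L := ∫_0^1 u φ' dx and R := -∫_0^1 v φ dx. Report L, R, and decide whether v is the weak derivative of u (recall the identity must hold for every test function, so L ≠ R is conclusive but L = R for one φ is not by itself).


LHS = 6/π, RHS = 0. No, v is not the weak derivative of u.

u(x) = -2*x**2 - x, classical derivative u'(x) = -4*x - 1.
φ(x) = sin(πx), so φ'(x) = π*cos(π*x).
Note φ(0) = φ(1) = 0, so the boundary term u·φ vanishes.
LHS = ∫_0^1 u(x) φ'(x) dx = ∫_0^1 (-2*π*x^2*cos(π*x) - π*x*cos(π*x)) dx. Term by term:
  ∫_0^1 -π*x*cos(π*x) dx = 2/π;  ∫_0^1 -2*π*x^2*cos(π*x) dx = 4/π.
Sum: 2/π + 4/π = 6/π.
So LHS = 6/π.
∫_0^1 v(x) φ(x) dx = ∫_0^1 (-4*x*sin(π*x) + 2*sin(π*x)) dx. Term by term:
  ∫_0^1 2*sin(π*x) dx = 4/π;  ∫_0^1 -4*x*sin(π*x) dx = -4/π.
Sum: 4/π − 4/π = 0.
So RHS = -∫_0^1 v(x) φ(x) dx = 0.
LHS − RHS = 6/π ≠ 0, so the identity fails.
(For a valid weak derivative the identity must hold for EVERY test function, in particular this one. The failure shows v is NOT the weak derivative of u.)
Correct weak derivative would be u'(x) = -4*x - 1.
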